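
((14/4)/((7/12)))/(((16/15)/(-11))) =-495/8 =-61.88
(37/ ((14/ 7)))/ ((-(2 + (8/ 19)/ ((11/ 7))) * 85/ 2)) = -7733/ 40290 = -0.19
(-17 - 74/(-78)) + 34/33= -2148/143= -15.02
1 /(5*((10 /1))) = 0.02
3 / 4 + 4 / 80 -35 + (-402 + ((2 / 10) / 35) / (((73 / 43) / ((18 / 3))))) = -5572197 / 12775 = -436.18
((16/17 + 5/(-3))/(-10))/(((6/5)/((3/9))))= 37/1836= 0.02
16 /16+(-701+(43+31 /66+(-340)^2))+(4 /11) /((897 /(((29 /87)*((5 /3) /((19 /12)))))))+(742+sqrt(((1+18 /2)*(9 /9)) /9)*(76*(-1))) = 130127412523 /1124838 - 76*sqrt(10) /3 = 115605.36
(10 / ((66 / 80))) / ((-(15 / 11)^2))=-176 / 27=-6.52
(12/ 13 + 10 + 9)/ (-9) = -259/ 117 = -2.21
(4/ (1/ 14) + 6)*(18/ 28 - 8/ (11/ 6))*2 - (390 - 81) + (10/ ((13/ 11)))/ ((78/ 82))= -29727463/ 39039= -761.48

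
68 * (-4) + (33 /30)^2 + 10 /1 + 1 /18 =-234661 /900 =-260.73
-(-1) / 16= 0.06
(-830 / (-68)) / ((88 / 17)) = 415 / 176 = 2.36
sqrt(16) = 4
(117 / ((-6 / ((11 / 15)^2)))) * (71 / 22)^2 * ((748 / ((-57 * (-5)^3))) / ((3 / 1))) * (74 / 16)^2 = -16776644599 / 205200000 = -81.76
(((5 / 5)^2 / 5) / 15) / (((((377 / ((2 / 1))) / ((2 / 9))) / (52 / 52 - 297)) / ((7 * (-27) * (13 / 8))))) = 1036 / 725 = 1.43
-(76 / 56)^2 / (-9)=361 / 1764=0.20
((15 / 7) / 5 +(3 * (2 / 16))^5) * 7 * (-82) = -250.26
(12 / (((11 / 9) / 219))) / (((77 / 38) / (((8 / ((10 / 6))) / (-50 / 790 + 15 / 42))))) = 3408158592 / 196625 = 17333.29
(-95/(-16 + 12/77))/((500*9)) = 1463/1098000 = 0.00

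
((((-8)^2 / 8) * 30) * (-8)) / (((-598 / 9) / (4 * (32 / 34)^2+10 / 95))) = 173093760 / 1641809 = 105.43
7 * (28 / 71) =196 / 71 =2.76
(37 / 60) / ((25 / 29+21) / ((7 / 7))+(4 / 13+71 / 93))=432419 / 16081220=0.03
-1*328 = -328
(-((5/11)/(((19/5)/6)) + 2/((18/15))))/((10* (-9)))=299/11286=0.03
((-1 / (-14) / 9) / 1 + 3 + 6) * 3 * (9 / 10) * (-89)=-2164.61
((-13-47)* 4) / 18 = -40 / 3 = -13.33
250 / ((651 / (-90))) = -7500 / 217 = -34.56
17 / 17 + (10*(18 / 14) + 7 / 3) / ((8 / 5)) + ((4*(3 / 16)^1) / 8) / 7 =7061 / 672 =10.51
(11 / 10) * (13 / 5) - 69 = -3307 / 50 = -66.14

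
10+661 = 671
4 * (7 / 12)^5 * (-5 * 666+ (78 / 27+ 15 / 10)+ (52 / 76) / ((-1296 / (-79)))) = -1376305414547 / 1531809792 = -898.48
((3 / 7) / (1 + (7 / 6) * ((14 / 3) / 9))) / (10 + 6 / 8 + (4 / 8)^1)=54 / 2275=0.02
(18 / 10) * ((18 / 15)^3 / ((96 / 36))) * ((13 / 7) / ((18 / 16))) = 8424 / 4375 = 1.93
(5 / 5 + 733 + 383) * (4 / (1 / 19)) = 84892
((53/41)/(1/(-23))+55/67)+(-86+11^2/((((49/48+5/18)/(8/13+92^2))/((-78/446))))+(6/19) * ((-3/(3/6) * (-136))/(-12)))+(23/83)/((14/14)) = -138070.71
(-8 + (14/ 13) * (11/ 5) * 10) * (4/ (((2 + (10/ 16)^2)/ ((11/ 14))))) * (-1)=-5632/ 273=-20.63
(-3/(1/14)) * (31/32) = -651/16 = -40.69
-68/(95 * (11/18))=-1224/1045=-1.17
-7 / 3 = -2.33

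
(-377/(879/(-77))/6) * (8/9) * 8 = 928928/23733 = 39.14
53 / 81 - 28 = -27.35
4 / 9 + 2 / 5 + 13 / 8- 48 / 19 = -389 / 6840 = -0.06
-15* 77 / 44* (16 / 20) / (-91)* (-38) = -114 / 13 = -8.77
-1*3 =-3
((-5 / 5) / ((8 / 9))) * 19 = -171 / 8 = -21.38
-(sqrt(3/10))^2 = -3/10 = -0.30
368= 368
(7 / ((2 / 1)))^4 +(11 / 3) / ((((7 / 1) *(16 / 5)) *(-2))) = 100787 / 672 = 149.98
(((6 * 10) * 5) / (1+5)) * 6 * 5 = 1500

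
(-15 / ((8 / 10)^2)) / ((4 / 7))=-2625 / 64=-41.02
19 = 19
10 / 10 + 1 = 2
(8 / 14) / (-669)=-4 / 4683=-0.00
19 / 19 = 1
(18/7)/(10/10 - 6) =-0.51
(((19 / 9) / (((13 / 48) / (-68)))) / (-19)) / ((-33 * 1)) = -1088 / 1287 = -0.85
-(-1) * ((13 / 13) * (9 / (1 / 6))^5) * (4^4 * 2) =235092492288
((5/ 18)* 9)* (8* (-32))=-640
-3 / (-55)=3 / 55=0.05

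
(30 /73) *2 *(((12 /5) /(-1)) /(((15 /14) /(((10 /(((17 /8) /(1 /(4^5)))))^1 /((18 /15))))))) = -35 /4964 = -0.01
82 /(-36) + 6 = 67 /18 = 3.72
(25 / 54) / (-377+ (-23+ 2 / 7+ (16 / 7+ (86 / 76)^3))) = -960260 / 821325717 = -0.00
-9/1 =-9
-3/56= -0.05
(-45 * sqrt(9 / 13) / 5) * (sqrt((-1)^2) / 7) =-27 * sqrt(13) / 91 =-1.07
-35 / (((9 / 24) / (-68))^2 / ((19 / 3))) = -7288794.07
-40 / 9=-4.44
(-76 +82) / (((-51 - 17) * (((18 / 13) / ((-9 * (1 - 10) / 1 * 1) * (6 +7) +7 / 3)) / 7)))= -470.76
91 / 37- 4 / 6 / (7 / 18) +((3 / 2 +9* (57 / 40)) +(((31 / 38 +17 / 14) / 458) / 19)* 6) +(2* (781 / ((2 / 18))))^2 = 169258134812847523 / 856450840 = 197627379.07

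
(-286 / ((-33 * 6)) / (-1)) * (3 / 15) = -13 / 45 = -0.29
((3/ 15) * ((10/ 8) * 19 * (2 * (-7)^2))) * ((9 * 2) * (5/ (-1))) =-41895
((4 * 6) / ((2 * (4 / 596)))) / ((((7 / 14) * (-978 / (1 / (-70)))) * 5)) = 298 / 28525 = 0.01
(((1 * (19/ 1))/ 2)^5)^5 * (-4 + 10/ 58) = -10331491021396425938563666741135389/ 973078528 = -10617325040180545365567520.00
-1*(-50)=50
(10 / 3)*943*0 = 0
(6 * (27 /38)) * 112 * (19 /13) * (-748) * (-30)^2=-6107270400 /13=-469790030.77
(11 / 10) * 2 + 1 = 16 / 5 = 3.20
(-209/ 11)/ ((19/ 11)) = -11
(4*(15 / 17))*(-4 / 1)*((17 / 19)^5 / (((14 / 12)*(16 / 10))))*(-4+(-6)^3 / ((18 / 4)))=3908782800 / 17332693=225.52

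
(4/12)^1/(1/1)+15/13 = 58/39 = 1.49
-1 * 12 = -12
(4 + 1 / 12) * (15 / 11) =245 / 44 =5.57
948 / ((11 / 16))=15168 / 11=1378.91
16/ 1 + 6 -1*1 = 21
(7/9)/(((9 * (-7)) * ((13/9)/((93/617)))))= -31/24063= -0.00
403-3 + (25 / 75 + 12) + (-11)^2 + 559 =3277 / 3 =1092.33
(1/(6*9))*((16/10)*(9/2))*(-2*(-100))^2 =16000/3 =5333.33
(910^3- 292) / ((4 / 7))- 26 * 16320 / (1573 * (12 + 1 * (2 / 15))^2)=1321387553390739 / 1002001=1318748737.17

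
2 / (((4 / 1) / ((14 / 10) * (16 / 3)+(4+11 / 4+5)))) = 1153 / 120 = 9.61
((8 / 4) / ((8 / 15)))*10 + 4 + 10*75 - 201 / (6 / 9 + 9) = 44701 / 58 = 770.71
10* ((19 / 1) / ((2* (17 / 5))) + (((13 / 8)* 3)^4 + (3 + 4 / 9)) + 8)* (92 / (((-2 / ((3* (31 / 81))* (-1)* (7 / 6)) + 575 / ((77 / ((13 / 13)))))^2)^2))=1354784069639706387162635 / 16395448965551758987776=82.63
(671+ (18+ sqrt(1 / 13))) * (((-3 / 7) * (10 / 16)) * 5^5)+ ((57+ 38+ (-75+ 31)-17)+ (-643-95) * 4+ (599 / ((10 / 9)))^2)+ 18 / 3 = -404618341 / 1400-46875 * sqrt(13) / 728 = -289245.26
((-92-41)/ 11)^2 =17689/ 121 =146.19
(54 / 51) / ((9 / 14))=28 / 17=1.65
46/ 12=3.83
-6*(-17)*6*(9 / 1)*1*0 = 0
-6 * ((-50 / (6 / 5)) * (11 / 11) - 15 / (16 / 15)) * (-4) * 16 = -21400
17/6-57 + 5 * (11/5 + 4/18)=-757/18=-42.06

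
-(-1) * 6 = 6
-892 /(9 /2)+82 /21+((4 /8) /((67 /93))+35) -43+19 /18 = -282199 /1407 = -200.57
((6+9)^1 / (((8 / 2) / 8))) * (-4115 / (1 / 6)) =-740700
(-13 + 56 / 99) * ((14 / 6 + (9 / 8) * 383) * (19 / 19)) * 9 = -12798707 / 264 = -48479.95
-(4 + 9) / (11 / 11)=-13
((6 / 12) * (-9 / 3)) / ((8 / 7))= -21 / 16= -1.31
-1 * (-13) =13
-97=-97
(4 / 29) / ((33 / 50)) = 200 / 957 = 0.21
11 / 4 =2.75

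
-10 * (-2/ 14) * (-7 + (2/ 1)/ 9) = -610/ 63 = -9.68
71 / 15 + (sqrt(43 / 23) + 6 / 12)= sqrt(989) / 23 + 157 / 30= 6.60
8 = 8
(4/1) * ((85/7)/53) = 0.92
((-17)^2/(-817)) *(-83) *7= 167909/817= 205.52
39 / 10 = 3.90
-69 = -69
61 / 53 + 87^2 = 401218 / 53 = 7570.15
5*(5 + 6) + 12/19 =1057/19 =55.63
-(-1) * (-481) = -481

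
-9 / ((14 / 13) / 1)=-8.36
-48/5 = -9.60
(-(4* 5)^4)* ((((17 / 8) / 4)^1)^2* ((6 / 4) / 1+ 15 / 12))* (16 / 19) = -1986875 / 19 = -104572.37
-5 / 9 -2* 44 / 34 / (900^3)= -1721250011 / 3098250000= -0.56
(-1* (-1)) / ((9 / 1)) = 1 / 9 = 0.11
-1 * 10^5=-100000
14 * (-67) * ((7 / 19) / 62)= -3283 / 589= -5.57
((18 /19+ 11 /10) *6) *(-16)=-18672 /95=-196.55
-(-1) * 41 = 41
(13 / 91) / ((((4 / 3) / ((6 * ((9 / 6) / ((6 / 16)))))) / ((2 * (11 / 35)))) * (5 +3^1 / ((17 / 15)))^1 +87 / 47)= 158202 / 2798369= 0.06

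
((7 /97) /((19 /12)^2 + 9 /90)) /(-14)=-360 /182069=-0.00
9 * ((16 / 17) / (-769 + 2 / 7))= -1008 / 91477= -0.01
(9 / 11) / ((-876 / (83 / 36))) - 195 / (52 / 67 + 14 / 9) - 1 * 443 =-14269875845 / 27096432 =-526.63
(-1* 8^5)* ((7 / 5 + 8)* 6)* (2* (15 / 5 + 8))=-203292672 / 5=-40658534.40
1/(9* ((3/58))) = 58/27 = 2.15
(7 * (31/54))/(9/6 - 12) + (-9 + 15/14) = -9425/1134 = -8.31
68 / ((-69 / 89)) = -6052 / 69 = -87.71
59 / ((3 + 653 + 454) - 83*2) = 1 / 16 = 0.06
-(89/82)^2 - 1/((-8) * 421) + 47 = 259427775/5661608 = 45.82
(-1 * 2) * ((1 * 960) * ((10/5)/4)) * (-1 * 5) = 4800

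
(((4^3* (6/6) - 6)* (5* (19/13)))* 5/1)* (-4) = -110200/13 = -8476.92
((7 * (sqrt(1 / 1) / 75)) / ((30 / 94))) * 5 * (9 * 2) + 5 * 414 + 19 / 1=52883 / 25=2115.32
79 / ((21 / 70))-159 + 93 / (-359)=112088 / 1077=104.07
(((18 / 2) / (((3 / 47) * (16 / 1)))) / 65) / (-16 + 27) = 141 / 11440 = 0.01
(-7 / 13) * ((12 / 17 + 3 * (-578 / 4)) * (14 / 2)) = 1631.30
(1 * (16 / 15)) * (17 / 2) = 136 / 15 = 9.07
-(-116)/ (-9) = -116/ 9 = -12.89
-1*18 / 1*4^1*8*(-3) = 1728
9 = 9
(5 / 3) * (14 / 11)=70 / 33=2.12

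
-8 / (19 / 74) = -592 / 19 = -31.16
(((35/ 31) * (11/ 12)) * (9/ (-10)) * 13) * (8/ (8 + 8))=-3003/ 496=-6.05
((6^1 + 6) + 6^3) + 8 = 236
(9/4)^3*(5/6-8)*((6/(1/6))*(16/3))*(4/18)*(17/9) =-6579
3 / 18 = 1 / 6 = 0.17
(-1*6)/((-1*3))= 2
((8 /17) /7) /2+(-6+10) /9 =512 /1071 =0.48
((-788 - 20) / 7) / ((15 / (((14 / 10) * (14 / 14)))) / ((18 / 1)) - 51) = 4848 / 2117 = 2.29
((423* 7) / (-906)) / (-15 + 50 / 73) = 72051 / 315590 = 0.23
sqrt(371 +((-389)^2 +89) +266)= 7 *sqrt(3103)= 389.93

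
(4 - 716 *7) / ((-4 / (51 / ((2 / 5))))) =159630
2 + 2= 4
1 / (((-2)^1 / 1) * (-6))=1 / 12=0.08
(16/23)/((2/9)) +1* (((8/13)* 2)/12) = 2900/897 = 3.23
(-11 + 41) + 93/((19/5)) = 1035/19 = 54.47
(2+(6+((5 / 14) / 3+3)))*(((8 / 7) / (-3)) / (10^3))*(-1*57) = 8873 / 36750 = 0.24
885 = 885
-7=-7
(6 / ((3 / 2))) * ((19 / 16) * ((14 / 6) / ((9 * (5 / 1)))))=133 / 540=0.25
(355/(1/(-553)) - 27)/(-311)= 631.32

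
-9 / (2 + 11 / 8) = -8 / 3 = -2.67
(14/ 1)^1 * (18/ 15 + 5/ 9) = 1106/ 45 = 24.58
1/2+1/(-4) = 1/4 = 0.25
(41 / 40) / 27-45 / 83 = -0.50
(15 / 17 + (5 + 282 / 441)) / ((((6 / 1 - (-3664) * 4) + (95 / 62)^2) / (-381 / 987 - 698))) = -14394915722728 / 46345576193763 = -0.31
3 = 3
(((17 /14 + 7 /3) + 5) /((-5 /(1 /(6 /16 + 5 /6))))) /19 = -1436 /19285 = -0.07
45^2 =2025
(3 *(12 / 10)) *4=72 / 5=14.40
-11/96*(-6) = 11/16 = 0.69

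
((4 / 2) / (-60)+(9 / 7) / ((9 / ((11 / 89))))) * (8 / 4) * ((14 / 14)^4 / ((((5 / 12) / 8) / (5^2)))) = -15.05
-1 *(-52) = 52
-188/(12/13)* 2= -407.33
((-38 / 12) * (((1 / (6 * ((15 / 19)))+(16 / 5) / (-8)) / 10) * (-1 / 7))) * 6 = -0.05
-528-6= -534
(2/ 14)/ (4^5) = 1/ 7168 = 0.00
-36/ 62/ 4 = -9/ 62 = -0.15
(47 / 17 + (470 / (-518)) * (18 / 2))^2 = 565583524 / 19386409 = 29.17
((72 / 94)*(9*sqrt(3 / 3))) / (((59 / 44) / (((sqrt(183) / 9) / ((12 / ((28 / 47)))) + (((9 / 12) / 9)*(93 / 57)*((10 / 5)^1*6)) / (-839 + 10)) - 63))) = -14146856064 / 43677523 + 3696*sqrt(183) / 130331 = -323.51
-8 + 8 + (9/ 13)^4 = 6561/ 28561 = 0.23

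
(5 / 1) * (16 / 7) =80 / 7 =11.43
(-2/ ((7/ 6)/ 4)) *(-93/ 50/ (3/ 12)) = 8928/ 175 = 51.02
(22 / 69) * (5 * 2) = 220 / 69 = 3.19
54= 54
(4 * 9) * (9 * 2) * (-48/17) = -31104/17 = -1829.65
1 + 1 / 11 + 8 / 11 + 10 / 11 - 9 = -69 / 11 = -6.27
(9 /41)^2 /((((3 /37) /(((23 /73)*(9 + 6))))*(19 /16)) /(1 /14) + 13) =919080 /253398983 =0.00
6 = 6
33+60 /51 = 581 /17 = 34.18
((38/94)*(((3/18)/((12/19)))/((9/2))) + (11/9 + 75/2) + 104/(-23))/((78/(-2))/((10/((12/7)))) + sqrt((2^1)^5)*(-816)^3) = 5454001735/225177616902606119589815352-73873161321702400*sqrt(2)/9382400704275254982908973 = -0.00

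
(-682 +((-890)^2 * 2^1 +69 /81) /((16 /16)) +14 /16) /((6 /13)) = 4446523393 /1296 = 3430959.41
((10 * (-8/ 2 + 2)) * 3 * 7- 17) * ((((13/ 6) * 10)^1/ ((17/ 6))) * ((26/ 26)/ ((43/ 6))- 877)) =2142021050/ 731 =2930261.35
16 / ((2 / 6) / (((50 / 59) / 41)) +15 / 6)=1200 / 1397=0.86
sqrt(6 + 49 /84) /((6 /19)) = 19 *sqrt(237) /36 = 8.13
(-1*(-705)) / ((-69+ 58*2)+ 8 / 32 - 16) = 564 / 25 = 22.56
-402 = -402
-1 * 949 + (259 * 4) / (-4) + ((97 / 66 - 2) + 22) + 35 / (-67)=-5249147 / 4422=-1187.05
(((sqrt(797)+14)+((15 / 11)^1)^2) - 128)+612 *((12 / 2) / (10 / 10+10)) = sqrt(797)+26823 / 121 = 249.91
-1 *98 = -98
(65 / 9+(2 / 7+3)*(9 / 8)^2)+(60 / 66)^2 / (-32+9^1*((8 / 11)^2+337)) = 16689367439 / 1466426304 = 11.38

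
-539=-539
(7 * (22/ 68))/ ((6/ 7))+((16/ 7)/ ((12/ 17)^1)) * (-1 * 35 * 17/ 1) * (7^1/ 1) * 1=-2750741/ 204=-13484.02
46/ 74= 23/ 37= 0.62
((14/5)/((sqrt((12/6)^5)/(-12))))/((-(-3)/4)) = -28 * sqrt(2)/5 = -7.92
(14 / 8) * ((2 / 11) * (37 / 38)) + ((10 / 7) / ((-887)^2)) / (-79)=112686555203 / 363729602852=0.31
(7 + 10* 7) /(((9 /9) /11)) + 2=849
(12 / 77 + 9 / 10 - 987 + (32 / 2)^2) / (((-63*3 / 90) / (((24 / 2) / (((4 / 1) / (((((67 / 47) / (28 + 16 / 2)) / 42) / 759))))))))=37657819 / 29072353464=0.00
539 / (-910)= -77 / 130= -0.59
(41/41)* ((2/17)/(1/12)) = 24/17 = 1.41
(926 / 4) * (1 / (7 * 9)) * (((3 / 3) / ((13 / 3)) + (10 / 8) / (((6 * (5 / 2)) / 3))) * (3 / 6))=11575 / 13104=0.88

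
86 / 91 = 0.95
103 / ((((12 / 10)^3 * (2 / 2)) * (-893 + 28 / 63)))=-12875 / 192792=-0.07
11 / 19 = 0.58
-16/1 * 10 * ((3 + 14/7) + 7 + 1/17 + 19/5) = -43136/17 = -2537.41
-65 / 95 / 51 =-13 / 969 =-0.01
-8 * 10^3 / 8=-1000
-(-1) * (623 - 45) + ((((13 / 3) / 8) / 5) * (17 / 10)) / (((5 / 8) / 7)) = 435047 / 750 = 580.06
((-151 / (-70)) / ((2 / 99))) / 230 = 0.46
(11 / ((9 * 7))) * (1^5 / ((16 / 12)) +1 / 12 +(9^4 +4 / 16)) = 866195 / 756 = 1145.76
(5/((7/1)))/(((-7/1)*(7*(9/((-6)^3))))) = 0.35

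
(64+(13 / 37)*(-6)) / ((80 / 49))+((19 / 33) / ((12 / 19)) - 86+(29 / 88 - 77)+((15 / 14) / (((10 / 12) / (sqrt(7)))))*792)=-1814651 / 14652+7128*sqrt(7) / 7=2570.28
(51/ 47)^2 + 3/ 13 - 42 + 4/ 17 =-19701590/ 488189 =-40.36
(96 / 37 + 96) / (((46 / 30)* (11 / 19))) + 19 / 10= 10574659 / 93610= 112.97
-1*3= -3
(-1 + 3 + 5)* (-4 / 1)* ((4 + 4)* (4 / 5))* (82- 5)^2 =-5312384 / 5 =-1062476.80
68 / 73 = 0.93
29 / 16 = 1.81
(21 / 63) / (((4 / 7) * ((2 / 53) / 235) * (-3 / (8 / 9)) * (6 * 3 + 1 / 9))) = -59.43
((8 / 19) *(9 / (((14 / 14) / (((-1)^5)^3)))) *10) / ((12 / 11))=-660 / 19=-34.74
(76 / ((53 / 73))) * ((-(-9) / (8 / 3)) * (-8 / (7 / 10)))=-1497960 / 371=-4037.63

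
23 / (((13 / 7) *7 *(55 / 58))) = 1334 / 715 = 1.87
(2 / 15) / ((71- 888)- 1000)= -2 / 27255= -0.00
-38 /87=-0.44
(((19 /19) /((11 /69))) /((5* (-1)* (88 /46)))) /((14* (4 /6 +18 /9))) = -0.02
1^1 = 1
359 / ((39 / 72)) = 8616 / 13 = 662.77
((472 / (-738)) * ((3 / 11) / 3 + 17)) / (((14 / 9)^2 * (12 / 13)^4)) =-79199653 / 12729024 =-6.22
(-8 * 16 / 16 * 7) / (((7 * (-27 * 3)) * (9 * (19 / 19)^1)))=8 / 729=0.01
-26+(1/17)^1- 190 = -3671/17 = -215.94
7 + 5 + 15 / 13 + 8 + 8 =379 / 13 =29.15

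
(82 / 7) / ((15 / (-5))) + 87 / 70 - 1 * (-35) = 6791 / 210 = 32.34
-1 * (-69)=69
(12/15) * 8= 32/5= 6.40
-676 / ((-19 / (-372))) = -251472 / 19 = -13235.37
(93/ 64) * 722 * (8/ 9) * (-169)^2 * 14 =2237383057/ 6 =372897176.17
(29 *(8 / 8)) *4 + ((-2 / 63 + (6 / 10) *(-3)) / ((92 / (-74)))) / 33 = 55489069 / 478170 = 116.04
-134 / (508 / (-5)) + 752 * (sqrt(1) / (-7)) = -188663 / 1778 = -106.11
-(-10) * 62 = 620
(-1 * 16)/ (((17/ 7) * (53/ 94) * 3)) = -10528/ 2703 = -3.89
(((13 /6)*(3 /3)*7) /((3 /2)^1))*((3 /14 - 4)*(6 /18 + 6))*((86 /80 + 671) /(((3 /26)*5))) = -508336621 /1800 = -282409.23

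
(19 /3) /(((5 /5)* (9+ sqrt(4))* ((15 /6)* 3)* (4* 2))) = 19 /1980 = 0.01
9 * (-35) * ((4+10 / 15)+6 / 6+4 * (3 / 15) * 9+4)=-5313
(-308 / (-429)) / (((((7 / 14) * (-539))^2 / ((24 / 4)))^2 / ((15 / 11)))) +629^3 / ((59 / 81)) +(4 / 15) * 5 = 104268054392982680704507 / 305187206917593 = 341652769.28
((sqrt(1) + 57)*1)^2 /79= 3364 /79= 42.58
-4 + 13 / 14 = -43 / 14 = -3.07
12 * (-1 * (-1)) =12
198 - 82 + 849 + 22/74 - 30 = 34606/37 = 935.30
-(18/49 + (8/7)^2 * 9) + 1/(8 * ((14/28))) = -2327/196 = -11.87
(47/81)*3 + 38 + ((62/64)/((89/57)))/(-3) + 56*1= 7346177/76896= 95.53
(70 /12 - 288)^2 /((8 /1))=2866249 /288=9952.25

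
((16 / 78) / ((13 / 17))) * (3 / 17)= 8 / 169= 0.05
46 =46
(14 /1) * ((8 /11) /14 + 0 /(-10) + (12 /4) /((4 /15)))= 3481 /22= 158.23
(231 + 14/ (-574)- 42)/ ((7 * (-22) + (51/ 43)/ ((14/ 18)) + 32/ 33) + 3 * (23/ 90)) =-256536280/ 204629319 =-1.25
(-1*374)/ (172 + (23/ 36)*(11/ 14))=-188496/ 86941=-2.17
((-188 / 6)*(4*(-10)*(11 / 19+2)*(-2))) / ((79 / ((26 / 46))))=-4790240 / 103569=-46.25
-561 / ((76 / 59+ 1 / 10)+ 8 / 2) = -1770 / 17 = -104.12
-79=-79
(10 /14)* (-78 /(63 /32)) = -4160 /147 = -28.30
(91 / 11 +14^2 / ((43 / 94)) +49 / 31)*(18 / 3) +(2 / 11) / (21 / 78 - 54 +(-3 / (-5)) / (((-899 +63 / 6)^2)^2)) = 2685835673356229803960828 / 1021266194314010420831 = 2629.91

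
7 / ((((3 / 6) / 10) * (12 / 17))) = 595 / 3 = 198.33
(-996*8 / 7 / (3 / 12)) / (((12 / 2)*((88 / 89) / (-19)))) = 14582.13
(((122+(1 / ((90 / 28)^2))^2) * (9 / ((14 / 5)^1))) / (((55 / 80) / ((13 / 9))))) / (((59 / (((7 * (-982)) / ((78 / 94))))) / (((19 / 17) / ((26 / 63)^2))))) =-42996416002078168 / 56636526375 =-759164.07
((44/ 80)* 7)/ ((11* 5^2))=7/ 500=0.01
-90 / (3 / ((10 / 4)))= -75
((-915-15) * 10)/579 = -3100/193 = -16.06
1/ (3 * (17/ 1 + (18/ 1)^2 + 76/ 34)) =17/ 17505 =0.00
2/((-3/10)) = -20/3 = -6.67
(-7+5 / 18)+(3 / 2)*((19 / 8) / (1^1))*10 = 2081 / 72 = 28.90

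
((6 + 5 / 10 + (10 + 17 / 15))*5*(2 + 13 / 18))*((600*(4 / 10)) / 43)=518420 / 387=1339.59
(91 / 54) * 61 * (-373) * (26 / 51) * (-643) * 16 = 276920028112 / 1377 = 201103869.36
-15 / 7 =-2.14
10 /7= 1.43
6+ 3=9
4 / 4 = 1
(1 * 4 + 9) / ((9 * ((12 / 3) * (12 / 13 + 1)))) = 169 / 900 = 0.19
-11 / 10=-1.10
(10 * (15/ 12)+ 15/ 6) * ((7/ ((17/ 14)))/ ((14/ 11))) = 1155/ 17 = 67.94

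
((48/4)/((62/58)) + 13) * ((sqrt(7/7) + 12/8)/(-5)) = -751/62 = -12.11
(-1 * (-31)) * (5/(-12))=-155/12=-12.92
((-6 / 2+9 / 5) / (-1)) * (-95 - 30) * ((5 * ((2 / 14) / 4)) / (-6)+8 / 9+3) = -48625 / 84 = -578.87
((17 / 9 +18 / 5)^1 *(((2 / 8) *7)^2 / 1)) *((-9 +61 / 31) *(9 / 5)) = -1319227 / 6200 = -212.78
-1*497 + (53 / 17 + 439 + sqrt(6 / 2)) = -933 / 17 + sqrt(3) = -53.15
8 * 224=1792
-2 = -2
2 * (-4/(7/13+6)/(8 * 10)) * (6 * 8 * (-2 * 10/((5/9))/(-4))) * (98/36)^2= -62426/1275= -48.96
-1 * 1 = -1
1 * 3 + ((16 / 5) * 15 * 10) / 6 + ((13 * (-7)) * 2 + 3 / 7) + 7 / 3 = -2021 / 21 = -96.24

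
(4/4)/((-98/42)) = -3/7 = -0.43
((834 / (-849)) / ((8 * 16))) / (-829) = 139 / 15014848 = 0.00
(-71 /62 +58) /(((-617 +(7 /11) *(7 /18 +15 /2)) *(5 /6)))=-209385 /1878166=-0.11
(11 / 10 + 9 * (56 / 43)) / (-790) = -5513 / 339700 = -0.02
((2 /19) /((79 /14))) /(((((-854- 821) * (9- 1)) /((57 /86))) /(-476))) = 2499 /5689975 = 0.00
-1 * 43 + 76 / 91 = -3837 / 91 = -42.16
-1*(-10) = 10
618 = 618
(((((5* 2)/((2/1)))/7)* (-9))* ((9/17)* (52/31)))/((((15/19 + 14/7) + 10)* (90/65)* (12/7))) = -16055/85374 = -0.19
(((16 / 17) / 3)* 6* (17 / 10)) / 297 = 0.01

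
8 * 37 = 296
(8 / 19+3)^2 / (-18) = -4225 / 6498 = -0.65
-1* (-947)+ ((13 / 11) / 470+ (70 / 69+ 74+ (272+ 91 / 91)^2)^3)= 705219656212747323929137 / 1698391530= 415227963491284.79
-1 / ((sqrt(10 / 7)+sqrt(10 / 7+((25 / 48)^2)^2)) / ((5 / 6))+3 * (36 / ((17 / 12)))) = -0.01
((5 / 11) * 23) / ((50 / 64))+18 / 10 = 167 / 11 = 15.18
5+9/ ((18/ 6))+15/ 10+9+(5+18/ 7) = 365/ 14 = 26.07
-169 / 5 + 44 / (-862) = -72949 / 2155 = -33.85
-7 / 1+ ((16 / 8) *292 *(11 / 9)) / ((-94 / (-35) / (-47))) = -112483 / 9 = -12498.11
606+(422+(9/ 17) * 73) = 18133/ 17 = 1066.65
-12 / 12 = -1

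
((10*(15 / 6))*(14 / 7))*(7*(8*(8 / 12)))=5600 / 3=1866.67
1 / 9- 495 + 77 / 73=-324449 / 657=-493.83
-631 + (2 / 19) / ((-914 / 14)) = -5478987 / 8683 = -631.00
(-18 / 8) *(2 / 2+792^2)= -5645385 / 4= -1411346.25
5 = 5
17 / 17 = 1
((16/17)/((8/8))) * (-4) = -64/17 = -3.76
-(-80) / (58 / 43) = 1720 / 29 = 59.31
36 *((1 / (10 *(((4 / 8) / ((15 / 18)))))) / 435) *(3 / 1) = 6 / 145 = 0.04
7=7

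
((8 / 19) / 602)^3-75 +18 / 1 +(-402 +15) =-83050692821732 / 187051109959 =-444.00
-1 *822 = -822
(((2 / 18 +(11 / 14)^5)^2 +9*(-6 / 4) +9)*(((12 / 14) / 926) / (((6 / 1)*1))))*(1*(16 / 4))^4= -0.17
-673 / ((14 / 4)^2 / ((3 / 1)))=-164.82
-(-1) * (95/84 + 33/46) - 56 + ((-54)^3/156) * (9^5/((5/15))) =-4490979668561/25116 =-178809510.61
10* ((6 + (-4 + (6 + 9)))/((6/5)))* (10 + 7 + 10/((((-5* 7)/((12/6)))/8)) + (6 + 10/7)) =59075/21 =2813.10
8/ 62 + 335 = 10389/ 31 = 335.13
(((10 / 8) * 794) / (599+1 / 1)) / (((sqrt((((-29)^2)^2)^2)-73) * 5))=397 / 848649600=0.00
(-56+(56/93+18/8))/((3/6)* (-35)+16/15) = 5815/1798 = 3.23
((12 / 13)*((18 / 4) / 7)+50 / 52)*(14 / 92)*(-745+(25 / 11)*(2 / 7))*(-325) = 405503625 / 7084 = 57242.18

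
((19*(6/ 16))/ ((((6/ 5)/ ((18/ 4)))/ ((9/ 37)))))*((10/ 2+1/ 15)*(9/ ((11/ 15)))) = 1315845/ 3256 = 404.13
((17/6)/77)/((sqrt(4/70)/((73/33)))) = 1241*sqrt(70)/30492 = 0.34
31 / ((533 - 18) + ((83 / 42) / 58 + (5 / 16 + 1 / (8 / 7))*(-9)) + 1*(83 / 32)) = 0.06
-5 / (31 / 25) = -125 / 31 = -4.03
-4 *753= -3012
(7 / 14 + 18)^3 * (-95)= -4812035 / 8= -601504.38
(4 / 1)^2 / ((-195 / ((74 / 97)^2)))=-87616 / 1834755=-0.05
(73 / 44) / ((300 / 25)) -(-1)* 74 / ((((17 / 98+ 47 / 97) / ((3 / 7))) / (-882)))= -15599523409 / 366960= -42510.15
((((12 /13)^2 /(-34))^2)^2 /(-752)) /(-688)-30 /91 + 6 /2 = 2573781878529522603 /963844242576624227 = 2.67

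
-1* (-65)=65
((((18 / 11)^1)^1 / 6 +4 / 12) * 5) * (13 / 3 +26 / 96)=5525 / 396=13.95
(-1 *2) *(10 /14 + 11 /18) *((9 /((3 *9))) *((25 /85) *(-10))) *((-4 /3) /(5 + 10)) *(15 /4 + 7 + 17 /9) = -108550 /37179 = -2.92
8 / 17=0.47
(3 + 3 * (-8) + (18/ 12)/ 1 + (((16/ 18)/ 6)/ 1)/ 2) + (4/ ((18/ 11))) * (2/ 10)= -5113/ 270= -18.94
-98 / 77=-14 / 11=-1.27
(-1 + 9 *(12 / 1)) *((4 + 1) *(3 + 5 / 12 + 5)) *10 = 270175 / 6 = 45029.17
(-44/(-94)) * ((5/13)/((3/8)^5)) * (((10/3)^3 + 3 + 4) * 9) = 4285726720/445419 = 9621.79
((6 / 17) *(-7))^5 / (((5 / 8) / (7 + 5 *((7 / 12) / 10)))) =-1524731040 / 1419857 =-1073.86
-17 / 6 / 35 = -17 / 210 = -0.08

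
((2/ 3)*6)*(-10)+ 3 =-37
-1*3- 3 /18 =-3.17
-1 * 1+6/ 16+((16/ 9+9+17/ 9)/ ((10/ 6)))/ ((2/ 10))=299/ 8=37.38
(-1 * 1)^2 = 1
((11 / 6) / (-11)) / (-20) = 1 / 120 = 0.01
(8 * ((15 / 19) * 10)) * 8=9600 / 19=505.26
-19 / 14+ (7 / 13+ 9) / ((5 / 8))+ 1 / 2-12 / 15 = 1238 / 91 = 13.60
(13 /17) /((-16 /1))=-13 /272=-0.05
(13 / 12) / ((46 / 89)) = 1157 / 552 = 2.10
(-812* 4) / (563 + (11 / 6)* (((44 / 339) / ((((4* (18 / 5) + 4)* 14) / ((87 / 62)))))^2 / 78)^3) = -5.77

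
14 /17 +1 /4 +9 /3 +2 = 413 /68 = 6.07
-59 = -59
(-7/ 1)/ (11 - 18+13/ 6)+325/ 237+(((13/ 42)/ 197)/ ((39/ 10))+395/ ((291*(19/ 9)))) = 181469939839/ 52403126643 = 3.46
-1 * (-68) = 68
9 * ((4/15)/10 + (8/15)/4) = 36/25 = 1.44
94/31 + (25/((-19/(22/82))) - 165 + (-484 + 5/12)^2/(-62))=-27361602803/6954912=-3934.14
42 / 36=1.17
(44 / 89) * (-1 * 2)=-88 / 89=-0.99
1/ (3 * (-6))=-1/ 18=-0.06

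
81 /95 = 0.85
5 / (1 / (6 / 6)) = 5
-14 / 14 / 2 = -1 / 2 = -0.50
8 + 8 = 16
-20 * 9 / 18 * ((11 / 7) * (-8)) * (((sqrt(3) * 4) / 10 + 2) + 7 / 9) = 352 * sqrt(3) / 7 + 22000 / 63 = 436.30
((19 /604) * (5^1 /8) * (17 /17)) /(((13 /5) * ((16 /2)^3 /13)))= 475 /2473984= 0.00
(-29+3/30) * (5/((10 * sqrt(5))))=-289 * sqrt(5)/100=-6.46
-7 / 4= -1.75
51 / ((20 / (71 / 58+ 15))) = 47991 / 1160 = 41.37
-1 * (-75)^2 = -5625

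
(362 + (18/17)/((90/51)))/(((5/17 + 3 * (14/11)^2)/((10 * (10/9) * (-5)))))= -372934100/95409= -3908.79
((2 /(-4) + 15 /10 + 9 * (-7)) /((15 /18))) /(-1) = 372 /5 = 74.40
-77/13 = -5.92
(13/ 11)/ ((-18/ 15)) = -65/ 66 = -0.98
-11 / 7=-1.57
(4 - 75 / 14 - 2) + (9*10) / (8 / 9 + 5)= 8849 / 742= 11.93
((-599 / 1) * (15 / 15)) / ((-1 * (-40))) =-599 / 40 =-14.98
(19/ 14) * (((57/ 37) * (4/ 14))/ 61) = 1083/ 110593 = 0.01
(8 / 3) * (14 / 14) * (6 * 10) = 160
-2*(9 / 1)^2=-162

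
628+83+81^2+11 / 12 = 87275 / 12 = 7272.92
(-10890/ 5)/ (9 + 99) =-121/ 6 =-20.17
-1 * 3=-3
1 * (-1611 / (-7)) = 230.14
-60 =-60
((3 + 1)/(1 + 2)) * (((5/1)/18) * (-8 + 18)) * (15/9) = 6.17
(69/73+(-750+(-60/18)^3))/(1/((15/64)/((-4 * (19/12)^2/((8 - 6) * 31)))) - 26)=240154985/8153954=29.45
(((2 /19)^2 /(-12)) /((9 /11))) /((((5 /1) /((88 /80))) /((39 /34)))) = -1573 /5523300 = -0.00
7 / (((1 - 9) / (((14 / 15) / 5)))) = -49 / 300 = -0.16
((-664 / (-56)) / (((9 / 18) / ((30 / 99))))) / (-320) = -83 / 3696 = -0.02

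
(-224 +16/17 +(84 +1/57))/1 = -134731/969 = -139.04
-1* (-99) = 99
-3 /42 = -1 /14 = -0.07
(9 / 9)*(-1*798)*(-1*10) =7980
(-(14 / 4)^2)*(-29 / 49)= 7.25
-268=-268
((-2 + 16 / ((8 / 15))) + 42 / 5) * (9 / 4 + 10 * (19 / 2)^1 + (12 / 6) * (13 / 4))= 7553 / 2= 3776.50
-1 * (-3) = 3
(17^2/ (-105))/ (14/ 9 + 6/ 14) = -867/ 625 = -1.39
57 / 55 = 1.04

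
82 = 82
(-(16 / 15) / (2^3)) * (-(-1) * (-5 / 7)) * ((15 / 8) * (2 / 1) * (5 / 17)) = 25 / 238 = 0.11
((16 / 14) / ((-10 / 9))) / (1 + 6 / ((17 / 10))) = -0.23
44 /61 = 0.72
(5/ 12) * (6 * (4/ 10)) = 1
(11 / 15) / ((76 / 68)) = 187 / 285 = 0.66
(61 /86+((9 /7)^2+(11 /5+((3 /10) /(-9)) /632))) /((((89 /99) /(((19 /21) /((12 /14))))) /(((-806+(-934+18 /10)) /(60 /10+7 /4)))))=-110352586844621 /91848765400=-1201.46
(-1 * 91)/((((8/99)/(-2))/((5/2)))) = 45045/8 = 5630.62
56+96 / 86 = 2456 / 43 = 57.12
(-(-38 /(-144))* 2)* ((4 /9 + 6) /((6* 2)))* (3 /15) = -551 /9720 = -0.06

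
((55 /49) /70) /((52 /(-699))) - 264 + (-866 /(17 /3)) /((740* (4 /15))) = -743220342 /2804711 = -264.99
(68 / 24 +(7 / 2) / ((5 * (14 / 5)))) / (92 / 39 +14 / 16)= 962 / 1009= 0.95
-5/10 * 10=-5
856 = 856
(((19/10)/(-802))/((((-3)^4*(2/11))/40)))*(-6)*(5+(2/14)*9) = 18392/75789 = 0.24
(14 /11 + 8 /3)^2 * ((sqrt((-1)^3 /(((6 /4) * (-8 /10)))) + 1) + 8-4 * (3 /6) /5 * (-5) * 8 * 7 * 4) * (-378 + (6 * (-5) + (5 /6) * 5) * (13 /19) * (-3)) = -47687515850 /20691-52174525 * sqrt(30) /62073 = -2309350.59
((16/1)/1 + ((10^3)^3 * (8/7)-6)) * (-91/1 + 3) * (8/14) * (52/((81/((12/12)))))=-48810667093760/1323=-36893928264.37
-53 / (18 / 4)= -106 / 9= -11.78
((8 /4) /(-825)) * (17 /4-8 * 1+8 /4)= 7 /1650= 0.00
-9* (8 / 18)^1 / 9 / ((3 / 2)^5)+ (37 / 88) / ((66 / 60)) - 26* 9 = -247348229 / 1058508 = -233.68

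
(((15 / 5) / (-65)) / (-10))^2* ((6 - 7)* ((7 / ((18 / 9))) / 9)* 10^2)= -7 / 8450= -0.00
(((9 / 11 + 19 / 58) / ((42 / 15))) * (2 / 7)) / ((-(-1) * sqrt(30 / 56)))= 731 * sqrt(105) / 46893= 0.16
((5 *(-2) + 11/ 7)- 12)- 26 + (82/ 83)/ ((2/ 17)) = -22096/ 581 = -38.03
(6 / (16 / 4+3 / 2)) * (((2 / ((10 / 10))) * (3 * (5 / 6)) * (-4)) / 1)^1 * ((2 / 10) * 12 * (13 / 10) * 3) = -11232 / 55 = -204.22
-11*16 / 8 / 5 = -22 / 5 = -4.40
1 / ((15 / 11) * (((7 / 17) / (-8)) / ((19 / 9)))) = -28424 / 945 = -30.08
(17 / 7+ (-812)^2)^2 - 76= 21302147926901 / 49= 434737712793.90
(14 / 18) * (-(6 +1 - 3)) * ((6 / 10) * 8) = -14.93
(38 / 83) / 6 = 19 / 249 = 0.08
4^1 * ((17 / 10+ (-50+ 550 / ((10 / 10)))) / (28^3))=0.09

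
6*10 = 60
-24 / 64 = -3 / 8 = -0.38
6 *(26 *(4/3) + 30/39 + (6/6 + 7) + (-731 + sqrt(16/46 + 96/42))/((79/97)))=-5263094/1027 + 1164 *sqrt(17066)/12719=-5112.77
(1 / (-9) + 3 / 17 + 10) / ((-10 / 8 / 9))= -72.47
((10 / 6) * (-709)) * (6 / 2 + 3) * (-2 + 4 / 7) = 70900 / 7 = 10128.57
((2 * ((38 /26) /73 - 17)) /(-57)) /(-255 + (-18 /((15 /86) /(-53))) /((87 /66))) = 4673060 /30545289333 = 0.00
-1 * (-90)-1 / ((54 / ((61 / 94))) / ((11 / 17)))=7765609 / 86292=89.99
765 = 765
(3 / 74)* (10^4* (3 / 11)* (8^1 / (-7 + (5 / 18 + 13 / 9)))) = -1296000 / 7733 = -167.59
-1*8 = -8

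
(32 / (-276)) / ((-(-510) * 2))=-2 / 17595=-0.00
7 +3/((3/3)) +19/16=179/16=11.19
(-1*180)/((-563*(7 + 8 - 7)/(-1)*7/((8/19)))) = -180/74879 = -0.00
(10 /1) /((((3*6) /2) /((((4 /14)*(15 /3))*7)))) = 100 /9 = 11.11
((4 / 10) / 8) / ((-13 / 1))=-1 / 260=-0.00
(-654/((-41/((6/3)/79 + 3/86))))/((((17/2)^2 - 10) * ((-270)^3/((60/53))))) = -89162/100494758760075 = -0.00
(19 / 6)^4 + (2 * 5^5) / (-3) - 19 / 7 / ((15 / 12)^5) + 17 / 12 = -56196780601 / 28350000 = -1982.25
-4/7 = -0.57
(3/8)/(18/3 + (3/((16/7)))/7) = 2/33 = 0.06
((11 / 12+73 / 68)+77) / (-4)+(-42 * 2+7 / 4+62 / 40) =-204913 / 2040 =-100.45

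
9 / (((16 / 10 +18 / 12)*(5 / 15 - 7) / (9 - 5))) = -54 / 31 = -1.74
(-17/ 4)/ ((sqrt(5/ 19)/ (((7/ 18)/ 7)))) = -17 * sqrt(95)/ 360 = -0.46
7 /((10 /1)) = 7 /10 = 0.70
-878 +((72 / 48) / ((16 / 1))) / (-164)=-4607747 / 5248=-878.00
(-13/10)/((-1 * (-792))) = -13/7920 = -0.00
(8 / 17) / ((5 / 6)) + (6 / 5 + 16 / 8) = 3.76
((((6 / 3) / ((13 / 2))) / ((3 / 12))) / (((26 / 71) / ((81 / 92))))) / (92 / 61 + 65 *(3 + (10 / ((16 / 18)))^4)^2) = 45981499392 / 259251038076731603539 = 0.00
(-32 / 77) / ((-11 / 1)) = 32 / 847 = 0.04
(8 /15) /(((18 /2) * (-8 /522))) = -58 /15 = -3.87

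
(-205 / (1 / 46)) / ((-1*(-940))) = -943 / 94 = -10.03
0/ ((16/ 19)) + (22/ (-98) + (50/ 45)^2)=4009/ 3969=1.01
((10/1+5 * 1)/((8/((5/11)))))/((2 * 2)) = 75/352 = 0.21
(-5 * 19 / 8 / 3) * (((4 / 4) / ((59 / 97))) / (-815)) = 1843 / 230808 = 0.01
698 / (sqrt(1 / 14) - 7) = -68404 / 685 - 698 * sqrt(14) / 685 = -103.67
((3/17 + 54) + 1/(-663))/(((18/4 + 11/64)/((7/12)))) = 4022816/594711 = 6.76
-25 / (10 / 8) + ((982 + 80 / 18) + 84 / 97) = 844462 / 873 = 967.31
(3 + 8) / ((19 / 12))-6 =18 / 19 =0.95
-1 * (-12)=12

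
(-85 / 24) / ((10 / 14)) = -119 / 24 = -4.96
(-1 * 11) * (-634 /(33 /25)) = 15850 /3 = 5283.33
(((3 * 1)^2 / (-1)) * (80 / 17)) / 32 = -45 / 34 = -1.32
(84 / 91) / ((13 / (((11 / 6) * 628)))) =13816 / 169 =81.75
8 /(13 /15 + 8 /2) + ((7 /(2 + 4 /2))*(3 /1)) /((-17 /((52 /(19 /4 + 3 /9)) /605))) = 75047052 /45799105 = 1.64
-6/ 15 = -2/ 5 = -0.40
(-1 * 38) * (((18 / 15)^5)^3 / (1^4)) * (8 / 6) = -780.62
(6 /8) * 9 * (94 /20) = 1269 /40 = 31.72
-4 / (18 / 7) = -14 / 9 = -1.56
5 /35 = 1 /7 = 0.14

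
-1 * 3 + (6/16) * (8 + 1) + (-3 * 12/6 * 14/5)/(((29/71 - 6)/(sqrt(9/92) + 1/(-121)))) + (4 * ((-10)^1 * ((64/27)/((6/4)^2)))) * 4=-78540319951/466919640 + 8946 * sqrt(23)/45655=-167.27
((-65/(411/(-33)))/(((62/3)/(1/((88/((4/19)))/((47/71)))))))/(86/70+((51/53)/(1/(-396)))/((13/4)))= -0.00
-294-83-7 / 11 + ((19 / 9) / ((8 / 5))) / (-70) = -4187441 / 11088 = -377.66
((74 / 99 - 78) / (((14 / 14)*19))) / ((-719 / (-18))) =-15296 / 150271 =-0.10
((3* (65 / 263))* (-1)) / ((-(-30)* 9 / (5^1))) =-65 / 4734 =-0.01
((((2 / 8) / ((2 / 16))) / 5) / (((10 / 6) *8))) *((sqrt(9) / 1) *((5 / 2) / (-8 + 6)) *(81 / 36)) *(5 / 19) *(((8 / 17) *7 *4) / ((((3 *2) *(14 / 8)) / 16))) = -1.34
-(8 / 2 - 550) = 546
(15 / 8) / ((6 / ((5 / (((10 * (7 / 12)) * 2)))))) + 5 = 575 / 112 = 5.13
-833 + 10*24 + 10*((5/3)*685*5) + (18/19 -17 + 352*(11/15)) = 16168738/285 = 56732.41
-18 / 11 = -1.64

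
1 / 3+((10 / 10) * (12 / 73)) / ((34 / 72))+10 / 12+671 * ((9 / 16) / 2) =22663661 / 119136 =190.23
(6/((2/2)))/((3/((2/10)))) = 2/5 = 0.40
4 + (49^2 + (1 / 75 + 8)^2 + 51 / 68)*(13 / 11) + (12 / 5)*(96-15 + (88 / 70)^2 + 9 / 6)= 37839176383 / 12127500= 3120.11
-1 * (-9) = 9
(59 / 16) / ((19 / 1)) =59 / 304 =0.19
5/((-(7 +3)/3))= -3/2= -1.50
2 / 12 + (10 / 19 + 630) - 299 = 331.69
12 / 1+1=13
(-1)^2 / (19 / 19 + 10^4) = 0.00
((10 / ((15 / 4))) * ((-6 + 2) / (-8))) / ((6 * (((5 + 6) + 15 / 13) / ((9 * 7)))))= 91 / 79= 1.15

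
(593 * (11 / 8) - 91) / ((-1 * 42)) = -5795 / 336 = -17.25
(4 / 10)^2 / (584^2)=1 / 2131600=0.00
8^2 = 64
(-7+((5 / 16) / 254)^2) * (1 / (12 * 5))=-38537549 / 330321920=-0.12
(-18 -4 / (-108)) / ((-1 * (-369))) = -485 / 9963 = -0.05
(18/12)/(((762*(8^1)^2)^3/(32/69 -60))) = -1027/1333836741869568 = -0.00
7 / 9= 0.78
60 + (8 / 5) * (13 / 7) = 2204 / 35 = 62.97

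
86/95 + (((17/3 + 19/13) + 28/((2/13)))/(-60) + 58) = 619696/11115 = 55.75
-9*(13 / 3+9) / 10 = -12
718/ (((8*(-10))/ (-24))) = 1077/ 5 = 215.40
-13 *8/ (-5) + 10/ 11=1194/ 55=21.71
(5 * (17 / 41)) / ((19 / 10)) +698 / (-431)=-177392 / 335749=-0.53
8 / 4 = 2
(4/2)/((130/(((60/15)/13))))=4/845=0.00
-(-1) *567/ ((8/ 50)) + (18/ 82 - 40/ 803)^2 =15364746551851/ 4335695716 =3543.78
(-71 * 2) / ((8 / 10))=-355 / 2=-177.50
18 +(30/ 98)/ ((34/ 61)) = 30903/ 1666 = 18.55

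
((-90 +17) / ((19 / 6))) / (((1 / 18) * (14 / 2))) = -7884 / 133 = -59.28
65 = 65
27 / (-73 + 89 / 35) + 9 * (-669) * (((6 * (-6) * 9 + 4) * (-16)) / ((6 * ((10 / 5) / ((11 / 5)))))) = -1548569193 / 274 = -5651712.38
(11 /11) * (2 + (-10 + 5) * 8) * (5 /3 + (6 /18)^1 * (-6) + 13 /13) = -76 /3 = -25.33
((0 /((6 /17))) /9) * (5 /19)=0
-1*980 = -980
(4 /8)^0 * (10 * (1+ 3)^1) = 40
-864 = -864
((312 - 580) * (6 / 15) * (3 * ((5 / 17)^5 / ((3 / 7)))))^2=5499025000000 / 2015993900449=2.73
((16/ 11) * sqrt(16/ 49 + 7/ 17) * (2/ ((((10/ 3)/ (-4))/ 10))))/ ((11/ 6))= -16.36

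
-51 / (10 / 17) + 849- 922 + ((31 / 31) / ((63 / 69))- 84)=-50947 / 210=-242.60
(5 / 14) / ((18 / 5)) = 25 / 252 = 0.10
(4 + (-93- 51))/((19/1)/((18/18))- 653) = 70/317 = 0.22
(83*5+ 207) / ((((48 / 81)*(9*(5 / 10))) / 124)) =28923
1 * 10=10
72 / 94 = 36 / 47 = 0.77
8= 8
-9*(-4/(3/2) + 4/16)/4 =87/16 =5.44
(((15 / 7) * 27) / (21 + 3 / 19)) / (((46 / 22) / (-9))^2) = 25139565 / 496202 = 50.66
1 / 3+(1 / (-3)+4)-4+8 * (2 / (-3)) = -16 / 3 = -5.33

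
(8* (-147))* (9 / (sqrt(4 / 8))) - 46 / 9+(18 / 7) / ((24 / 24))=-10584* sqrt(2) - 160 / 63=-14970.58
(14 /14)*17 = 17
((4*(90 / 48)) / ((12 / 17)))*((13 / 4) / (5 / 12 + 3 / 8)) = 3315 / 76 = 43.62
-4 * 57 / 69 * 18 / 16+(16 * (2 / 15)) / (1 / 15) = 1301 / 46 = 28.28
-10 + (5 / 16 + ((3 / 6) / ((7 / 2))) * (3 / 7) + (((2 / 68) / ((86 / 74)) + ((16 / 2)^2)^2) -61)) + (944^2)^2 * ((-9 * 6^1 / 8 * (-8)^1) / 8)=3072028143148964479 / 573104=5360332754873.40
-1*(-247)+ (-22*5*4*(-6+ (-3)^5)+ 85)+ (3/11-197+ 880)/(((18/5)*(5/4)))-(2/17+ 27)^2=3127424681/28611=109308.47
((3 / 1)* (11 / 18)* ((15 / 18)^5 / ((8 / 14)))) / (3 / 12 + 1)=48125 / 46656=1.03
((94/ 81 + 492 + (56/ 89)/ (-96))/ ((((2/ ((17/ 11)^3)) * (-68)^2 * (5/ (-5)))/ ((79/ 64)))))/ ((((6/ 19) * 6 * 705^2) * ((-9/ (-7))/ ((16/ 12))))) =-2540067029353/ 9493525739285913600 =-0.00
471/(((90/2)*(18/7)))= 1099/270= 4.07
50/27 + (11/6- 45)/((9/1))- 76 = -1421/18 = -78.94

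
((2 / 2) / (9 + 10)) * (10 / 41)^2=100 / 31939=0.00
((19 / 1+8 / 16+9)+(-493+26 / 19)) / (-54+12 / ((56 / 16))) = 123193 / 13452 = 9.16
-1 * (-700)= 700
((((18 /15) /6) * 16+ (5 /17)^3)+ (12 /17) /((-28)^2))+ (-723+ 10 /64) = -27718165711 /38517920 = -719.62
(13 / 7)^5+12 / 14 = 385699 / 16807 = 22.95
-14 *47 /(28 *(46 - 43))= -47 /6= -7.83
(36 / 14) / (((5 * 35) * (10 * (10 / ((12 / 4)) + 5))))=27 / 153125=0.00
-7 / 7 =-1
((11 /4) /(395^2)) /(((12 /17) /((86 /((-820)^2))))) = 0.00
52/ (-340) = -13/ 85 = -0.15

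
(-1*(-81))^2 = 6561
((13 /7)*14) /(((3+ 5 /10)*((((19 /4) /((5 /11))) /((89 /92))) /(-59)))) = -1365260 /33649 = -40.57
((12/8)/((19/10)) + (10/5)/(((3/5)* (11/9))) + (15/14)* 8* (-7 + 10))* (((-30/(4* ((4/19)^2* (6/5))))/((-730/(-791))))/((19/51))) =-11988.96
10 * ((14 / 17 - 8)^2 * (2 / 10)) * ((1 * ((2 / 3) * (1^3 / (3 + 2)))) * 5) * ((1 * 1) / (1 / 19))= 1131184 / 867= 1304.71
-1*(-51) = 51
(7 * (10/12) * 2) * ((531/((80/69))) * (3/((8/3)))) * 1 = 769419/128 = 6011.09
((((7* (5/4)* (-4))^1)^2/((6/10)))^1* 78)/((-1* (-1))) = 159250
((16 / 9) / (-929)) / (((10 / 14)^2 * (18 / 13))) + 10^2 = 188117404 / 1881225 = 100.00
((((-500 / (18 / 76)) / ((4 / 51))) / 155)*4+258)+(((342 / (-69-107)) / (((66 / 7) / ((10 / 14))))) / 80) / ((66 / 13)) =-27671875003 / 63376896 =-436.62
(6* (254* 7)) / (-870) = -1778 / 145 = -12.26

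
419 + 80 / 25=2111 / 5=422.20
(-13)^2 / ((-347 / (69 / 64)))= -0.53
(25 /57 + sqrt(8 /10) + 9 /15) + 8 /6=2 * sqrt(5) /5 + 676 /285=3.27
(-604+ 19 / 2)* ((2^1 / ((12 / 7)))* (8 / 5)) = -16646 / 15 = -1109.73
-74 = -74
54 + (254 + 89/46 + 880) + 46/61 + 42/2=3399999/2806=1211.69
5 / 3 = 1.67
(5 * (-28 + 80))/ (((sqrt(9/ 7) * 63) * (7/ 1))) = 260 * sqrt(7)/ 1323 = 0.52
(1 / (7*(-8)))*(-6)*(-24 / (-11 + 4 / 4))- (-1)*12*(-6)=-2511 / 35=-71.74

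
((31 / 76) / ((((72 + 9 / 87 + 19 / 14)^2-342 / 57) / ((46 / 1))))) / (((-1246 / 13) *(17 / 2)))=-109133206 / 25542905633923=-0.00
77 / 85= 0.91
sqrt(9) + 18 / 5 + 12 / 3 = 53 / 5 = 10.60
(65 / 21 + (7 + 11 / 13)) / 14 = 2987 / 3822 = 0.78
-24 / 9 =-8 / 3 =-2.67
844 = 844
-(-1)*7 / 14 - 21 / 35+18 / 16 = 41 / 40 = 1.02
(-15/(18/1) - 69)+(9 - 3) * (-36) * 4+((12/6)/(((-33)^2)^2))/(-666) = -737563405295/789823386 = -933.83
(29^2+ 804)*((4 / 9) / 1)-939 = -1871 / 9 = -207.89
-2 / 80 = -1 / 40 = -0.02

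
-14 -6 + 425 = 405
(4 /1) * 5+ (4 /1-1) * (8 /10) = 112 /5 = 22.40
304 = 304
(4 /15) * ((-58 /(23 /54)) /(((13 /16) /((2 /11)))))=-133632 /16445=-8.13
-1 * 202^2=-40804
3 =3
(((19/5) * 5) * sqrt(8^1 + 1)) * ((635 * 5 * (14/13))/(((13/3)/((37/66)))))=46872525/1859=25213.84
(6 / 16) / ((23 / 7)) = 21 / 184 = 0.11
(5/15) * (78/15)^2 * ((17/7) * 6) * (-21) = -68952/25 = -2758.08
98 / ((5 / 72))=7056 / 5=1411.20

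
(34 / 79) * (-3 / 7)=-102 / 553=-0.18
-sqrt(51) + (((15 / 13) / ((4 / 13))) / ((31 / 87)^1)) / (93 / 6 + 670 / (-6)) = -sqrt(51)-3915 / 35774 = -7.25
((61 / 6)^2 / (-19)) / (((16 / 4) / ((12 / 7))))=-3721 / 1596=-2.33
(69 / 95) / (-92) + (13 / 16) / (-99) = -2423 / 150480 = -0.02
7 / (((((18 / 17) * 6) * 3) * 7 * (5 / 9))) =17 / 180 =0.09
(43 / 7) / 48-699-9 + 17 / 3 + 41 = -74055 / 112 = -661.21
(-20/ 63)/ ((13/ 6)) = -40/ 273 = -0.15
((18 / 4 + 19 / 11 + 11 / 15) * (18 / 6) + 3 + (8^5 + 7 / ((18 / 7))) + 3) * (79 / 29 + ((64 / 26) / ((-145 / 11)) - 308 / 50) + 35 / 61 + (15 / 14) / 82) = -16264407054364003 / 163353440250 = -99565.75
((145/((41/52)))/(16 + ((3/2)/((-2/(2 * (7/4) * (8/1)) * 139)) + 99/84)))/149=29345680/404849539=0.07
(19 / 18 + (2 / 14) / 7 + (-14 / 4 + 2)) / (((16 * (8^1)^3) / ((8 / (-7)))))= 187 / 3161088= 0.00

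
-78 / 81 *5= -4.81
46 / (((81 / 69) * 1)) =1058 / 27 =39.19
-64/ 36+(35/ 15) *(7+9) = 320/ 9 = 35.56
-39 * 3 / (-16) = 7.31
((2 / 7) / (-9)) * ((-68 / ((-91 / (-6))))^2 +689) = -11744146 / 521703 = -22.51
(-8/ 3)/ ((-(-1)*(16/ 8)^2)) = -2/ 3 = -0.67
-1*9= -9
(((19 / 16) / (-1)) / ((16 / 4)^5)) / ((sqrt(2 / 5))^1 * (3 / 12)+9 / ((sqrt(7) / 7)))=-95 / (4096 * sqrt(10)+737280 * sqrt(7))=-0.00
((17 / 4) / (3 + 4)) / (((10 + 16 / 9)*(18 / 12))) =51 / 1484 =0.03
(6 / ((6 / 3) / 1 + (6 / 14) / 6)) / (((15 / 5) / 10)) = 280 / 29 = 9.66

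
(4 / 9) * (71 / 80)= 71 / 180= 0.39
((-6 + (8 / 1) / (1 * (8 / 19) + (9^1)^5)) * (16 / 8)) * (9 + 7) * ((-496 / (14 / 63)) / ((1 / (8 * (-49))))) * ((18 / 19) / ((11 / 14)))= -6784899594633216 / 33497893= -202547055.56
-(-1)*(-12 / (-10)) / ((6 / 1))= 1 / 5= 0.20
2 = 2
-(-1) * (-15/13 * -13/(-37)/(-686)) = 15/25382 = 0.00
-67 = -67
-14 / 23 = -0.61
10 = 10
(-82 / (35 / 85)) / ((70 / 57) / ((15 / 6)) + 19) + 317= 2385851 / 7777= 306.78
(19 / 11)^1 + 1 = 30 / 11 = 2.73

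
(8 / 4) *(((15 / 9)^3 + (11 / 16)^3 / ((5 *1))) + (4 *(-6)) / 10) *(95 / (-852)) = -24107827 / 47112192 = -0.51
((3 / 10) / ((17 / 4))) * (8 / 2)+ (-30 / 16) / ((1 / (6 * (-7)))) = 79.03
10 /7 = 1.43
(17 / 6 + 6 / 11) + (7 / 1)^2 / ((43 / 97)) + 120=663847 / 2838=233.91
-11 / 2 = -5.50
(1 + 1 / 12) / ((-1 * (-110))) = 13 / 1320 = 0.01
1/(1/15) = 15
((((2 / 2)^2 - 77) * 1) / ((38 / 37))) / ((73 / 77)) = -5698 / 73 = -78.05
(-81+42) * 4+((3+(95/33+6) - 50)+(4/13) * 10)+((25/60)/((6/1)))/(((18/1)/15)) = -11798377/61776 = -190.99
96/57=32/19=1.68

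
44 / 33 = 4 / 3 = 1.33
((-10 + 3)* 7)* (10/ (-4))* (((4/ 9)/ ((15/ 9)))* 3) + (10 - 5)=103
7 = 7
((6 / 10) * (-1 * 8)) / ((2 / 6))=-72 / 5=-14.40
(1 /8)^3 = 1 /512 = 0.00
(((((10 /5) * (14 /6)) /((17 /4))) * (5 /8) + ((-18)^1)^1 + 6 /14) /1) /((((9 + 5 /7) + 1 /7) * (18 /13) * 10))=-19591 /158355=-0.12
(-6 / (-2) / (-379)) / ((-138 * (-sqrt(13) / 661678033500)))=-330839016750 * sqrt(13) / 113321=-10526354.68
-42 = -42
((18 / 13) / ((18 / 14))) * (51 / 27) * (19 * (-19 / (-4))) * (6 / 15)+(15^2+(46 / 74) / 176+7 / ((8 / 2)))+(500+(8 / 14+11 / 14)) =21374508301 / 26666640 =801.54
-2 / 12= -1 / 6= -0.17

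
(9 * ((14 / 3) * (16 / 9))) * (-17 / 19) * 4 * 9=-45696 / 19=-2405.05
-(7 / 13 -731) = 9496 / 13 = 730.46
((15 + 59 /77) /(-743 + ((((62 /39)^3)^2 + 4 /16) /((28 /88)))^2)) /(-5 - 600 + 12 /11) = -4624987998113778491352 /338568081277544628381049573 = -0.00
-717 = -717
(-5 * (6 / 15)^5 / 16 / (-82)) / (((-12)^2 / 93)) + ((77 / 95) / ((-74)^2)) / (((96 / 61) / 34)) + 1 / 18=22566374467 / 383922360000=0.06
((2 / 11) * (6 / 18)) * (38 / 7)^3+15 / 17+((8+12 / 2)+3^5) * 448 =22156849961 / 192423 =115146.58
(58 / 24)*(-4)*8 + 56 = -64 / 3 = -21.33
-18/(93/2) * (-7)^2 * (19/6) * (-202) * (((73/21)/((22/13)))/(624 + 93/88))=10735088/269235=39.87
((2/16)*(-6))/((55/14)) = -21/110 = -0.19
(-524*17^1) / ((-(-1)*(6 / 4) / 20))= -356320 / 3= -118773.33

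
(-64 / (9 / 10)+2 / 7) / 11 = -4462 / 693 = -6.44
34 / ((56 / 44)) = 187 / 7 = 26.71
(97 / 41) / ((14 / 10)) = 1.69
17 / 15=1.13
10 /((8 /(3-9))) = -15 /2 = -7.50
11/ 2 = 5.50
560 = 560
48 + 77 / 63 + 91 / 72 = 3635 / 72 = 50.49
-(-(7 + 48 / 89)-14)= 21.54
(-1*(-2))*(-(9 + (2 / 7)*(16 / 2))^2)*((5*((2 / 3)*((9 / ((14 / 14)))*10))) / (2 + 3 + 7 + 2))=-1872300 / 343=-5458.60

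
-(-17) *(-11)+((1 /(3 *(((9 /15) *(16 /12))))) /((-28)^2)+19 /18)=-5248081 /28224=-185.94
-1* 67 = -67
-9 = -9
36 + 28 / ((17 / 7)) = 47.53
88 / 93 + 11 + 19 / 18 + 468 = 268399 / 558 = 481.00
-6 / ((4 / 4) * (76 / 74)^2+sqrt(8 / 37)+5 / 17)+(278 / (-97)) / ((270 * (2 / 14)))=-58248935460479 / 11371838286735+175664604 * sqrt(74) / 868410713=-3.38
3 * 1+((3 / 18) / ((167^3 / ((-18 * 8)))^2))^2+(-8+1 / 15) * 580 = -6491115825007704243586575669187 / 1411623593695042604621952483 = -4598.33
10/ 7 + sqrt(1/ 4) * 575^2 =2314395/ 14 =165313.93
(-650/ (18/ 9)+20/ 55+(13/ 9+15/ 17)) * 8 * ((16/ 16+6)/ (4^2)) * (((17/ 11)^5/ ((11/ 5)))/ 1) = -1585700056045/ 350769078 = -4520.64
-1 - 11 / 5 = -16 / 5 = -3.20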